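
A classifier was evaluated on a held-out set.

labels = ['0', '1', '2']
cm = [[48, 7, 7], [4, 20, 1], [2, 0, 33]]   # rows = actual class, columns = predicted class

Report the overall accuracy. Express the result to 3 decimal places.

0.828

Accuracy = trace / total = (48+20+33=101) / 122 = 101/122 = 0.828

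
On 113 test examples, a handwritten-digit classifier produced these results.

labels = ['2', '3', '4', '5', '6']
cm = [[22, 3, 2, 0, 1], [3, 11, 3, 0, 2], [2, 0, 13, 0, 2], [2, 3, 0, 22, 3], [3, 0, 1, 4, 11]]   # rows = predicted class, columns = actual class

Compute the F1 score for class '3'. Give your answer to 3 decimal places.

Treat '3' as positive and all other classes as negative.
F1 score = 2·TP/(2·TP+FP+FN).
3: TP=11, FP=3+3+0+2=8, FN=3+0+3+0=6 → 22/36 = 0.6111

0.611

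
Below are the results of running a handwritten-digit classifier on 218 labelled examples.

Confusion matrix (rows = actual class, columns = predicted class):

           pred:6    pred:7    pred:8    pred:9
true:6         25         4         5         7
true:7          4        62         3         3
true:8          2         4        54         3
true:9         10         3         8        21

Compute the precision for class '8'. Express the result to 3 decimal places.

0.771

Treat '8' as positive and all other classes as negative.
precision = TP/(TP+FP).
8: TP=54, FP=5+3+8=16 → 54/70 = 0.7714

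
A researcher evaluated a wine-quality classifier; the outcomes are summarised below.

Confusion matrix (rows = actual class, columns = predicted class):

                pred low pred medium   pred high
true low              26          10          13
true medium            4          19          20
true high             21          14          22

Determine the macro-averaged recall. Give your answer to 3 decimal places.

0.453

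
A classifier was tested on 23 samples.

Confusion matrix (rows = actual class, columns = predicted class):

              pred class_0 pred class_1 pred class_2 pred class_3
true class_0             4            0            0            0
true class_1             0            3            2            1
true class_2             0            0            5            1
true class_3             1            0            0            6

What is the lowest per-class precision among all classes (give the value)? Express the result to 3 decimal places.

0.714

Per-class precision (TP/(TP+FP)):
  class_0: TP=4, FP=0+0+1=1 → 4/5 = 0.8000
  class_1: TP=3, FP=0+0+0=0 → 3/3 = 1.0000
  class_2: TP=5, FP=0+2+0=2 → 5/7 = 0.7143
  class_3: TP=6, FP=0+1+1=2 → 6/8 = 0.7500
Lowest is class 'class_2' with precision = 0.714.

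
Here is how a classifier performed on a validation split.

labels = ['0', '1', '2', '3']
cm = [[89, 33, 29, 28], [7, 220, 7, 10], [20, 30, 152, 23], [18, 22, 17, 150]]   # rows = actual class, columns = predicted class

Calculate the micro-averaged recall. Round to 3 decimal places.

Micro-averaging pools counts across classes: ΣTP=611, ΣFP=244, ΣFN=244.
Micro-recall = TP/(TP+FN) on pooled counts = 0.715 (equals overall accuracy in single-label multiclass).

0.715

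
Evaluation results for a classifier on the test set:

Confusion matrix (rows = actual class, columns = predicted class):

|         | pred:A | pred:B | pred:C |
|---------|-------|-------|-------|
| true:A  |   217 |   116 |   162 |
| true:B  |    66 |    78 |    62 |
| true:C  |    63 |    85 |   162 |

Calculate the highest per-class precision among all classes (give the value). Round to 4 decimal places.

0.6272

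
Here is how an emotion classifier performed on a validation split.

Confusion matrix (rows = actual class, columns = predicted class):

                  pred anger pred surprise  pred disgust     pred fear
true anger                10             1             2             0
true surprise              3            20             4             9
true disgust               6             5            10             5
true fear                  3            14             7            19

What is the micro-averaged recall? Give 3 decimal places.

0.500

Micro-averaging pools counts across classes: ΣTP=59, ΣFP=59, ΣFN=59.
Micro-recall = TP/(TP+FN) on pooled counts = 0.500 (equals overall accuracy in single-label multiclass).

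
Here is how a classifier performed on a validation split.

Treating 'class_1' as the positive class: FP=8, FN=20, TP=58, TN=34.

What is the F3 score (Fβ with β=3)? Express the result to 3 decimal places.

0.755

Fβ = (1+β²)·TP / ((1+β²)·TP + β²·FN + FP), with β²=9
= 10·58 / (10·58 + 9·20 + 8) = 0.755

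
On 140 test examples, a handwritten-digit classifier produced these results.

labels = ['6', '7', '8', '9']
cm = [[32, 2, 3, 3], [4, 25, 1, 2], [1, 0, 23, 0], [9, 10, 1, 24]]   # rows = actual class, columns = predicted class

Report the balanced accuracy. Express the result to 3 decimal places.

Balanced accuracy = mean of per-class recall.
  6: recall = 32/40 = 0.8000
  7: recall = 25/32 = 0.7813
  8: recall = 23/24 = 0.9583
  9: recall = 24/44 = 0.5455
Mean = (0.8000 + 0.7813 + 0.9583 + 0.5455) / 4 = 0.771

0.771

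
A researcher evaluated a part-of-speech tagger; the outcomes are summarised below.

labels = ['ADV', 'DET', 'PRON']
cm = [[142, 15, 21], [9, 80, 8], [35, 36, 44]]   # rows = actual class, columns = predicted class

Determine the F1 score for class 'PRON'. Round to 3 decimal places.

0.468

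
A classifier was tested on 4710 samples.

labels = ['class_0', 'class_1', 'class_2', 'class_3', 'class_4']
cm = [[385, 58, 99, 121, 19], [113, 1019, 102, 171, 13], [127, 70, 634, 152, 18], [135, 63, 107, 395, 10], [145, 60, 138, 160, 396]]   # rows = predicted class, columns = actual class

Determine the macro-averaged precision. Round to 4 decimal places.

0.5827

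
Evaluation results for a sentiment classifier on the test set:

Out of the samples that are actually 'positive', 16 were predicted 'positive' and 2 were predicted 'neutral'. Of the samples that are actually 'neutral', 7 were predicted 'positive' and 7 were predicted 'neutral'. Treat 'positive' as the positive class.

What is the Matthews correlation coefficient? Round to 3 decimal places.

MCC = (TP·TN − FP·FN) / √((TP+FP)(TP+FN)(TN+FP)(TN+FN))
Numerator = 16·7 − 7·2 = 98
Denominator = √(23·18·14·9) = √52164 = 228.3944
MCC = 98 / 228.3944 = 0.429

0.429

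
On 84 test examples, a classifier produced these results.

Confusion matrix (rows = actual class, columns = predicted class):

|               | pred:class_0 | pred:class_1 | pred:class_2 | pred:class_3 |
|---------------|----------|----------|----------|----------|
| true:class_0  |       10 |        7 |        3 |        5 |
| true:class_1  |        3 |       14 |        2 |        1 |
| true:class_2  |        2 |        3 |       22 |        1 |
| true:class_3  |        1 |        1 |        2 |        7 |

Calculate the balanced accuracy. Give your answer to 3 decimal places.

0.631

Balanced accuracy = mean of per-class recall.
  class_0: recall = 10/25 = 0.4000
  class_1: recall = 14/20 = 0.7000
  class_2: recall = 22/28 = 0.7857
  class_3: recall = 7/11 = 0.6364
Mean = (0.4000 + 0.7000 + 0.7857 + 0.6364) / 4 = 0.631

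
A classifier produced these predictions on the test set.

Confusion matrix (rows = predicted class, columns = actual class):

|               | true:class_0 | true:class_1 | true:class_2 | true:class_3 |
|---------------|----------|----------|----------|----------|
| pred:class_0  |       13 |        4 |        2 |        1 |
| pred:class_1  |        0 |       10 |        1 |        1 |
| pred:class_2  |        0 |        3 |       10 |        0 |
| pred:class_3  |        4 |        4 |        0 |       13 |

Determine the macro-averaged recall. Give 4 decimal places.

Per-class recall (TP/(TP+FN)):
  class_0: TP=13, FN=0+0+4=4 → 13/17 = 0.76471
  class_1: TP=10, FN=4+3+4=11 → 10/21 = 0.47619
  class_2: TP=10, FN=2+1+0=3 → 10/13 = 0.76923
  class_3: TP=13, FN=1+1+0=2 → 13/15 = 0.86667
Macro-recall = mean = (0.76471 + 0.47619 + 0.76923 + 0.86667) / 4 = 0.7192

0.7192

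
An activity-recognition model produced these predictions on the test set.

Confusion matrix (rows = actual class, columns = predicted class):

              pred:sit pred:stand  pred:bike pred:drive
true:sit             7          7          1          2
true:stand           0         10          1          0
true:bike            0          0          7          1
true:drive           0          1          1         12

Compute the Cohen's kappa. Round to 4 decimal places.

Observed agreement pₒ = trace/N = 36/50 = 0.72000
Expected agreement pₑ = Σ (rowᵢ·colᵢ)/N² = (17·7 + 11·18 + 8·10 + 14·15)/50² = 0.24280
κ = (pₒ − pₑ)/(1 − pₑ) = (0.72000 − 0.24280)/(1 − 0.24280) = 0.6302

0.6302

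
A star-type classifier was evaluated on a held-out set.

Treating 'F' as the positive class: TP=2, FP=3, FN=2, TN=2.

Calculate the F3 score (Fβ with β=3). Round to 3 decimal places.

0.488

Fβ = (1+β²)·TP / ((1+β²)·TP + β²·FN + FP), with β²=9
= 10·2 / (10·2 + 9·2 + 3) = 0.488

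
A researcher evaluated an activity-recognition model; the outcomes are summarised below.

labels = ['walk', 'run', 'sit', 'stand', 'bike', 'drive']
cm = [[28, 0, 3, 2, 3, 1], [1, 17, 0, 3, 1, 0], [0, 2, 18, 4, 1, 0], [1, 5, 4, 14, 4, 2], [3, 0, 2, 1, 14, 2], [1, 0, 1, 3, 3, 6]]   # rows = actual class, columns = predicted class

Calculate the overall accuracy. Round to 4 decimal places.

Accuracy = trace / total = (28+17+18+14+14+6=97) / 150 = 97/150 = 0.6467

0.6467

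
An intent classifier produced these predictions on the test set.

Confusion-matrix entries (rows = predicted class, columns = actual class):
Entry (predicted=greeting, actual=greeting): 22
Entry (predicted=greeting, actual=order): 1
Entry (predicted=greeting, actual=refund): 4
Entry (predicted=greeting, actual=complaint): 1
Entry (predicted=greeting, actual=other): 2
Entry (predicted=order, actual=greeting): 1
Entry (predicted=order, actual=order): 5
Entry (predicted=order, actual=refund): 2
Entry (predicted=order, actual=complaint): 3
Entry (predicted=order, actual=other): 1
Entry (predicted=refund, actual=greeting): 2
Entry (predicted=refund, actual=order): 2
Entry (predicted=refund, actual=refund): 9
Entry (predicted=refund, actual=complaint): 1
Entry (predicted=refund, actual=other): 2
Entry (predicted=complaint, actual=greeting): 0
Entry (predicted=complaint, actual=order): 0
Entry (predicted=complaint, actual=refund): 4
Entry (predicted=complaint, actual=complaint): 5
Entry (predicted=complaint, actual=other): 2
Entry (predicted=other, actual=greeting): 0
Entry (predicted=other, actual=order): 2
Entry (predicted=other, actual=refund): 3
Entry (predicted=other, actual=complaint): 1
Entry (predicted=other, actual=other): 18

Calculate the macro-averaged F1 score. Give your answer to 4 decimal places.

Per-class F1 score (2·TP/(2·TP+FP+FN)):
  greeting: TP=22, FP=1+4+1+2=8, FN=1+2+0+0=3 → 44/55 = 0.80000
  order: TP=5, FP=1+2+3+1=7, FN=1+2+0+2=5 → 10/22 = 0.45455
  refund: TP=9, FP=2+2+1+2=7, FN=4+2+4+3=13 → 18/38 = 0.47368
  complaint: TP=5, FP=0+0+4+2=6, FN=1+3+1+1=6 → 10/22 = 0.45455
  other: TP=18, FP=0+2+3+1=6, FN=2+1+2+2=7 → 36/49 = 0.73469
Macro-F1 score = mean = (0.80000 + 0.45455 + 0.47368 + 0.45455 + 0.73469) / 5 = 0.5835

0.5835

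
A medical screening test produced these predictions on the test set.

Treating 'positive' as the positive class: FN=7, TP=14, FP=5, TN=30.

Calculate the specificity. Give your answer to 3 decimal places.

Specificity = TN/(TN+FP) = 30/(30+5) = 0.857

0.857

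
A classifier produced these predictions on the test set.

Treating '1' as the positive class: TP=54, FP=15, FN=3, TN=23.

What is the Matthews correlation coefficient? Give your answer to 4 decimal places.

MCC = (TP·TN − FP·FN) / √((TP+FP)(TP+FN)(TN+FP)(TN+FN))
Numerator = 54·23 − 15·3 = 1197
Denominator = √(69·57·38·26) = √3885804 = 1971.2443
MCC = 1197 / 1971.2443 = 0.6072

0.6072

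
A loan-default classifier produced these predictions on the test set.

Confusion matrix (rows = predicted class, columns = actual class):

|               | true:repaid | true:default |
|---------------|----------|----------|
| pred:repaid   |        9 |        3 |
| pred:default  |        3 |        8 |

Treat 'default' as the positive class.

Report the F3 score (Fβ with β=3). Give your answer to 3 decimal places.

0.727

Fβ = (1+β²)·TP / ((1+β²)·TP + β²·FN + FP), with β²=9
= 10·8 / (10·8 + 9·3 + 3) = 0.727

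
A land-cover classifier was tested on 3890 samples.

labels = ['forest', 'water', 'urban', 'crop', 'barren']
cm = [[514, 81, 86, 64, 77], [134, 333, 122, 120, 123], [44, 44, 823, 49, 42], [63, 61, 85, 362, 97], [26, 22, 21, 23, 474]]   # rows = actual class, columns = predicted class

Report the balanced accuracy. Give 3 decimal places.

Balanced accuracy = mean of per-class recall.
  forest: recall = 514/822 = 0.6253
  water: recall = 333/832 = 0.4002
  urban: recall = 823/1002 = 0.8214
  crop: recall = 362/668 = 0.5419
  barren: recall = 474/566 = 0.8375
Mean = (0.6253 + 0.4002 + 0.8214 + 0.5419 + 0.8375) / 5 = 0.645

0.645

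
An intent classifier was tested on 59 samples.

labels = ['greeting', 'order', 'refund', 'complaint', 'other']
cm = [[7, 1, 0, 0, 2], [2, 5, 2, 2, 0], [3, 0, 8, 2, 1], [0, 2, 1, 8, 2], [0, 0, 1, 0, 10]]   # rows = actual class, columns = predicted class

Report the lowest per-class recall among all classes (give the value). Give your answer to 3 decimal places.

Per-class recall (TP/(TP+FN)):
  greeting: TP=7, FN=1+0+0+2=3 → 7/10 = 0.7000
  order: TP=5, FN=2+2+2+0=6 → 5/11 = 0.4545
  refund: TP=8, FN=3+0+2+1=6 → 8/14 = 0.5714
  complaint: TP=8, FN=0+2+1+2=5 → 8/13 = 0.6154
  other: TP=10, FN=0+0+1+0=1 → 10/11 = 0.9091
Lowest is class 'order' with recall = 0.455.

0.455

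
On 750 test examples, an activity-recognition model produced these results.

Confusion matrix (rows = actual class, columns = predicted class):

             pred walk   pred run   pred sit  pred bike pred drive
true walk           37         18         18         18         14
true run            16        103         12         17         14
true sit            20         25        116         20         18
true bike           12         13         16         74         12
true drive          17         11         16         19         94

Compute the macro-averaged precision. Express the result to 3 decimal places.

Per-class precision (TP/(TP+FP)):
  walk: TP=37, FP=16+20+12+17=65 → 37/102 = 0.3627
  run: TP=103, FP=18+25+13+11=67 → 103/170 = 0.6059
  sit: TP=116, FP=18+12+16+16=62 → 116/178 = 0.6517
  bike: TP=74, FP=18+17+20+19=74 → 74/148 = 0.5000
  drive: TP=94, FP=14+14+18+12=58 → 94/152 = 0.6184
Macro-precision = mean = (0.3627 + 0.6059 + 0.6517 + 0.5000 + 0.6184) / 5 = 0.548

0.548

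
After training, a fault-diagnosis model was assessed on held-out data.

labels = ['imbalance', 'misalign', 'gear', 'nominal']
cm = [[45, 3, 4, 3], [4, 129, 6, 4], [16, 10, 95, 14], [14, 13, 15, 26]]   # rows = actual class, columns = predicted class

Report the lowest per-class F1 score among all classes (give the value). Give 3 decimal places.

Per-class F1 score (2·TP/(2·TP+FP+FN)):
  imbalance: TP=45, FP=4+16+14=34, FN=3+4+3=10 → 90/134 = 0.6716
  misalign: TP=129, FP=3+10+13=26, FN=4+6+4=14 → 258/298 = 0.8658
  gear: TP=95, FP=4+6+15=25, FN=16+10+14=40 → 190/255 = 0.7451
  nominal: TP=26, FP=3+4+14=21, FN=14+13+15=42 → 52/115 = 0.4522
Lowest is class 'nominal' with F1 score = 0.452.

0.452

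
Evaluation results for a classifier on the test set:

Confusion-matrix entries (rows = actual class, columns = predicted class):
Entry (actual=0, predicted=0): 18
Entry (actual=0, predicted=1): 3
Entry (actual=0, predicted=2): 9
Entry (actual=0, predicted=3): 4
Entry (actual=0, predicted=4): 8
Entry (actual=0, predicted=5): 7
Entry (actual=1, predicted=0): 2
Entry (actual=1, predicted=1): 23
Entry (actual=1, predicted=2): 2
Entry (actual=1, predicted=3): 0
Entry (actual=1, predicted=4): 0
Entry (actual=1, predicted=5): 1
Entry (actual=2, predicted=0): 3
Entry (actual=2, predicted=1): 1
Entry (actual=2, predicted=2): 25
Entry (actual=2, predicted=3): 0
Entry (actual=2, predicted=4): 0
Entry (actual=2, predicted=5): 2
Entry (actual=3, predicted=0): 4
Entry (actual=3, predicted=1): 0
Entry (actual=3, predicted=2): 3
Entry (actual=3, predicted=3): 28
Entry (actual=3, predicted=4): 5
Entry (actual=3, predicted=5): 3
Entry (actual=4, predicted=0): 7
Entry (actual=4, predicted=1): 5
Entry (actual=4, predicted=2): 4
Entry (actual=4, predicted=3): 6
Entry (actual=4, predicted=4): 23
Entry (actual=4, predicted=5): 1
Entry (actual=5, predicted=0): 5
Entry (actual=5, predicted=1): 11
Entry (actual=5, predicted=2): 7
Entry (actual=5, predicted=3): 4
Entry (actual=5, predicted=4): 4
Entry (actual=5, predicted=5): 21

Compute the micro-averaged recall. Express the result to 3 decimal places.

Micro-averaging pools counts across classes: ΣTP=138, ΣFP=111, ΣFN=111.
Micro-recall = TP/(TP+FN) on pooled counts = 0.554 (equals overall accuracy in single-label multiclass).

0.554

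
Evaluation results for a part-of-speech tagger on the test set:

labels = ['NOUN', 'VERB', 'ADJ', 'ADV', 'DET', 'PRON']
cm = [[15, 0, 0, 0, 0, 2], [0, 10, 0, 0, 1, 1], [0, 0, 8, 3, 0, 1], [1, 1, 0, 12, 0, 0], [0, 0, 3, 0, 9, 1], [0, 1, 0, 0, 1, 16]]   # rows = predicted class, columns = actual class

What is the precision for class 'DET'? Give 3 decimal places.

0.692

Take TP from the diagonal, FP from the rest of the 'DET' prediction marginal, FN from the rest of the 'DET' actual marginal.
precision = TP/(TP+FP).
DET: TP=9, FP=0+0+3+0+1=4 → 9/13 = 0.6923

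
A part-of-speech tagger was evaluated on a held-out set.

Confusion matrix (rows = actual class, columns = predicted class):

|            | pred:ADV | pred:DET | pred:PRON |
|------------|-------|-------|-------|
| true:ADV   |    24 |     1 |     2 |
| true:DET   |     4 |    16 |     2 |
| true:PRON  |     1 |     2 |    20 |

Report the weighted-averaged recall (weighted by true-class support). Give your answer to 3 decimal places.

Per-class recall (TP/(TP+FN)):
  ADV: TP=24, FN=1+2=3 → 24/27 = 0.8889
  DET: TP=16, FN=4+2=6 → 16/22 = 0.7273
  PRON: TP=20, FN=1+2=3 → 20/23 = 0.8696
Weighted-recall = Σ (supportᵢ/N)·recallᵢ with N=72: (27/72)·0.8889 + (22/72)·0.7273 + (23/72)·0.8696 = 0.833

0.833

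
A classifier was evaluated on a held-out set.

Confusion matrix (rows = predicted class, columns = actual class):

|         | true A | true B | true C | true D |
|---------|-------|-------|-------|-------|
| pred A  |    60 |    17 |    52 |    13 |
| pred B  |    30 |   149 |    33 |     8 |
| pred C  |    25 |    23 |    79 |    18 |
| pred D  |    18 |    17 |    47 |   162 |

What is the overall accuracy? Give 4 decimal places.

Accuracy = trace / total = (60+149+79+162=450) / 751 = 450/751 = 0.5992

0.5992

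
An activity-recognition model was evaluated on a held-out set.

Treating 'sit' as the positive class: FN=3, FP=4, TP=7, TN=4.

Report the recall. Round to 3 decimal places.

0.700

Recall = TP/(TP+FN) = 7/(7+3) = 7/10 = 0.700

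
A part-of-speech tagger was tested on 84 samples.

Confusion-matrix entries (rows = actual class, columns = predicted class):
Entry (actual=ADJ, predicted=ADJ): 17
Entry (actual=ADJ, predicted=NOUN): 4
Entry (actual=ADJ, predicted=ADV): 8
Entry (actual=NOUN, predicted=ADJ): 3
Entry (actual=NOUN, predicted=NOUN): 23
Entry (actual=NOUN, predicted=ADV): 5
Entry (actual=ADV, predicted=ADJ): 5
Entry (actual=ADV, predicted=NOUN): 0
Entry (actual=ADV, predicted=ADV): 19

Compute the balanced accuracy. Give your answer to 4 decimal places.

0.7066

Balanced accuracy = mean of per-class recall.
  ADJ: recall = 17/29 = 0.58621
  NOUN: recall = 23/31 = 0.74194
  ADV: recall = 19/24 = 0.79167
Mean = (0.58621 + 0.74194 + 0.79167) / 3 = 0.7066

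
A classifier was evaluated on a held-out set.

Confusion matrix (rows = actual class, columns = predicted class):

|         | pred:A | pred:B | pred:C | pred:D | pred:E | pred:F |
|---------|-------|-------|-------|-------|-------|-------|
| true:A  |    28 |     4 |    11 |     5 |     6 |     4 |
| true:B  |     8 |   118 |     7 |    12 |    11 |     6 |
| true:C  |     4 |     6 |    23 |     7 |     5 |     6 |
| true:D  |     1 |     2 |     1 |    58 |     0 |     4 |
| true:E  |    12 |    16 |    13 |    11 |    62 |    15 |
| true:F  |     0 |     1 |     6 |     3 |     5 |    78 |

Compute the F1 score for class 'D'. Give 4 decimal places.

0.7160

One-vs-rest for 'D': TP = diagonal; FP = other classes predicted 'D'; FN = 'D' predicted as other.
F1 score = 2·TP/(2·TP+FP+FN).
D: TP=58, FP=5+12+7+11+3=38, FN=1+2+1+0+4=8 → 116/162 = 0.71605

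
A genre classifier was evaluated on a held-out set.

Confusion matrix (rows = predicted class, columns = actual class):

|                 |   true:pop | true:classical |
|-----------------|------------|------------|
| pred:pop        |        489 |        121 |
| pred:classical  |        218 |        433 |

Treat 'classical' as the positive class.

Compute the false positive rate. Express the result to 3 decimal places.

0.308

FPR = FP/(FP+TN) = 218/(218+489) = 0.308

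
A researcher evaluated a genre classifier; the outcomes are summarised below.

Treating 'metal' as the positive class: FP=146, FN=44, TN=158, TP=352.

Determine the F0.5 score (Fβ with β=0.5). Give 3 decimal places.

0.737

Fβ = (1+β²)·TP / ((1+β²)·TP + β²·FN + FP), with β²=1/4
= 1.25·352 / (1.25·352 + 0.25·44 + 146) = 0.737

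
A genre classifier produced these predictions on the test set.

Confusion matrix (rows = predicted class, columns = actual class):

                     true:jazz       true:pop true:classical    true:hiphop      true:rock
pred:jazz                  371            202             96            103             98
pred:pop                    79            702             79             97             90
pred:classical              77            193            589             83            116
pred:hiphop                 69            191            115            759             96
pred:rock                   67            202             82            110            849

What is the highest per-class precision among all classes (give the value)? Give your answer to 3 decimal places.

Per-class precision (TP/(TP+FP)):
  jazz: TP=371, FP=202+96+103+98=499 → 371/870 = 0.4264
  pop: TP=702, FP=79+79+97+90=345 → 702/1047 = 0.6705
  classical: TP=589, FP=77+193+83+116=469 → 589/1058 = 0.5567
  hiphop: TP=759, FP=69+191+115+96=471 → 759/1230 = 0.6171
  rock: TP=849, FP=67+202+82+110=461 → 849/1310 = 0.6481
Highest is class 'pop' with precision = 0.670.

0.670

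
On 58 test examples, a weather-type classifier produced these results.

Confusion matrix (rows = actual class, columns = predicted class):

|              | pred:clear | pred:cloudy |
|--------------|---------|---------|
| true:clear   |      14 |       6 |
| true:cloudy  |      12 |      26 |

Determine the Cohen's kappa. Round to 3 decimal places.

Observed agreement pₒ = trace/N = 40/58 = 0.6897
Expected agreement pₑ = Σ (rowᵢ·colᵢ)/N² = (20·26 + 38·32)/58² = 0.5161
κ = (pₒ − pₑ)/(1 − pₑ) = (0.6897 − 0.5161)/(1 − 0.5161) = 0.359

0.359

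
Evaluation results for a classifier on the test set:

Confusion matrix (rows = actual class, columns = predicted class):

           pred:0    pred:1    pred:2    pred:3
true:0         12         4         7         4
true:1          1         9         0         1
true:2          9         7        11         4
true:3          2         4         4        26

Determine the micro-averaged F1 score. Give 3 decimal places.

0.552

Micro-averaging pools counts across classes: ΣTP=58, ΣFP=47, ΣFN=47.
Micro-F1 score = 2·TP/(2·TP+FP+FN) on pooled counts = 0.552 (equals overall accuracy in single-label multiclass).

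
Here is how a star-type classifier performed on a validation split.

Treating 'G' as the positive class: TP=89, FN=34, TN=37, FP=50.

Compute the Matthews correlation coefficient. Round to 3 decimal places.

0.155

MCC = (TP·TN − FP·FN) / √((TP+FP)(TP+FN)(TN+FP)(TN+FN))
Numerator = 89·37 − 50·34 = 1593
Denominator = √(139·123·87·71) = √105608169 = 10276.5835
MCC = 1593 / 10276.5835 = 0.155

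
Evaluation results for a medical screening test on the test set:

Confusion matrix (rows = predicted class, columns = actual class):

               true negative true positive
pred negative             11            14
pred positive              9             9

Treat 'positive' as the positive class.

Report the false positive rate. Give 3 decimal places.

FPR = FP/(FP+TN) = 9/(9+11) = 0.450

0.450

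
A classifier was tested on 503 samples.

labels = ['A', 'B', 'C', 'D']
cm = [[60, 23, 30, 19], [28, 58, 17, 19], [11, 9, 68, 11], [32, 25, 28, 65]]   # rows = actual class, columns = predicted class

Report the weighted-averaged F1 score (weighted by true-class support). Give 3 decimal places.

Per-class F1 score (2·TP/(2·TP+FP+FN)):
  A: TP=60, FP=28+11+32=71, FN=23+30+19=72 → 120/263 = 0.4563
  B: TP=58, FP=23+9+25=57, FN=28+17+19=64 → 116/237 = 0.4895
  C: TP=68, FP=30+17+28=75, FN=11+9+11=31 → 136/242 = 0.5620
  D: TP=65, FP=19+19+11=49, FN=32+25+28=85 → 130/264 = 0.4924
Weighted-F1 score = Σ (supportᵢ/N)·F1 scoreᵢ with N=503: (132/503)·0.4563 + (122/503)·0.4895 + (99/503)·0.5620 + (150/503)·0.4924 = 0.496

0.496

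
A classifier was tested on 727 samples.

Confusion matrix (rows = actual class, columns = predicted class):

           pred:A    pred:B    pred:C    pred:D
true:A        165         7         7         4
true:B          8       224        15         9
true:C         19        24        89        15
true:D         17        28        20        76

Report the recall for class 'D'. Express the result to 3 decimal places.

0.539

recall = TP/(TP+FN).
D: TP=76, FN=17+28+20=65 → 76/141 = 0.5390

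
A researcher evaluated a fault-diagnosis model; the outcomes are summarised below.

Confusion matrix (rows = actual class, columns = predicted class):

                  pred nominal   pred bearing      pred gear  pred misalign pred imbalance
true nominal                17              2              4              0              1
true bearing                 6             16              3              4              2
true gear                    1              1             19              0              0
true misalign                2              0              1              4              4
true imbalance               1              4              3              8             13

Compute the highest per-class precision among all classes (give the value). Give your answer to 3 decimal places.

0.696

Per-class precision (TP/(TP+FP)):
  nominal: TP=17, FP=6+1+2+1=10 → 17/27 = 0.6296
  bearing: TP=16, FP=2+1+0+4=7 → 16/23 = 0.6957
  gear: TP=19, FP=4+3+1+3=11 → 19/30 = 0.6333
  misalign: TP=4, FP=0+4+0+8=12 → 4/16 = 0.2500
  imbalance: TP=13, FP=1+2+0+4=7 → 13/20 = 0.6500
Highest is class 'bearing' with precision = 0.696.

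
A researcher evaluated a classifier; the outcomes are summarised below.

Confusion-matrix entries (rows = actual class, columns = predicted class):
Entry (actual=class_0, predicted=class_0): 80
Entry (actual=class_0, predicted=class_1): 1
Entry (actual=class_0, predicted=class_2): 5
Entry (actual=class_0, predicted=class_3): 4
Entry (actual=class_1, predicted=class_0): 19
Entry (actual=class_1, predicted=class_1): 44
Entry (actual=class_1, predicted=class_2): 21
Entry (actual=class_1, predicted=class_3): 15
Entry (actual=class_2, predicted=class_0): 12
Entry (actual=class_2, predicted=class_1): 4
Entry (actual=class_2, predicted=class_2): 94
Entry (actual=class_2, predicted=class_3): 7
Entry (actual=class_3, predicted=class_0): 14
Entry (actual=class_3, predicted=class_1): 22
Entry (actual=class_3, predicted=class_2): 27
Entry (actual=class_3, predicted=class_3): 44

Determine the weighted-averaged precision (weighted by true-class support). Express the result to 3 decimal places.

Per-class precision (TP/(TP+FP)):
  class_0: TP=80, FP=19+12+14=45 → 80/125 = 0.6400
  class_1: TP=44, FP=1+4+22=27 → 44/71 = 0.6197
  class_2: TP=94, FP=5+21+27=53 → 94/147 = 0.6395
  class_3: TP=44, FP=4+15+7=26 → 44/70 = 0.6286
Weighted-precision = Σ (supportᵢ/N)·precisionᵢ with N=413: (90/413)·0.6400 + (99/413)·0.6197 + (117/413)·0.6395 + (107/413)·0.6286 = 0.632

0.632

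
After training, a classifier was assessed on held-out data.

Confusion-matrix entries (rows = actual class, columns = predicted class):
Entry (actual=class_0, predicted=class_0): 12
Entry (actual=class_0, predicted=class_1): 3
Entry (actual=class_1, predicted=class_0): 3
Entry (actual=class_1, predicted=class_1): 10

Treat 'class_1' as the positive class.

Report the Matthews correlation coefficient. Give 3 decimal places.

MCC = (TP·TN − FP·FN) / √((TP+FP)(TP+FN)(TN+FP)(TN+FN))
Numerator = 10·12 − 3·3 = 111
Denominator = √(13·13·15·15) = √38025 = 195.0000
MCC = 111 / 195.0000 = 0.569

0.569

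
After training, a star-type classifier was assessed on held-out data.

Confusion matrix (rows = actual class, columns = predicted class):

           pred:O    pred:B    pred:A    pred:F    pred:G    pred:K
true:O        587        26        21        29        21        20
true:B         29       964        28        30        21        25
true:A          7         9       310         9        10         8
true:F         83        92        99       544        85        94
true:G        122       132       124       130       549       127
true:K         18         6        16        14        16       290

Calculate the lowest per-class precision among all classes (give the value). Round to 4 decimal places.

0.5142

Per-class precision (TP/(TP+FP)):
  O: TP=587, FP=29+7+83+122+18=259 → 587/846 = 0.69385
  B: TP=964, FP=26+9+92+132+6=265 → 964/1229 = 0.78438
  A: TP=310, FP=21+28+99+124+16=288 → 310/598 = 0.51839
  F: TP=544, FP=29+30+9+130+14=212 → 544/756 = 0.71958
  G: TP=549, FP=21+21+10+85+16=153 → 549/702 = 0.78205
  K: TP=290, FP=20+25+8+94+127=274 → 290/564 = 0.51418
Lowest is class 'K' with precision = 0.5142.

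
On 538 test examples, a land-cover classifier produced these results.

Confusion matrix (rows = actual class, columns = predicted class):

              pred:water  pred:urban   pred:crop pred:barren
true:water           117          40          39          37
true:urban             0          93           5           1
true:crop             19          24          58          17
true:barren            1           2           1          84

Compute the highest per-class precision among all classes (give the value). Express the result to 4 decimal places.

0.8540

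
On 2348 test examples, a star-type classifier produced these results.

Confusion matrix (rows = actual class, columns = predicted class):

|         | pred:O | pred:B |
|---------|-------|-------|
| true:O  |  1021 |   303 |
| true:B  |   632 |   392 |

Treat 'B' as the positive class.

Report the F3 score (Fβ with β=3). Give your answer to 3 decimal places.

0.396

Fβ = (1+β²)·TP / ((1+β²)·TP + β²·FN + FP), with β²=9
= 10·392 / (10·392 + 9·632 + 303) = 0.396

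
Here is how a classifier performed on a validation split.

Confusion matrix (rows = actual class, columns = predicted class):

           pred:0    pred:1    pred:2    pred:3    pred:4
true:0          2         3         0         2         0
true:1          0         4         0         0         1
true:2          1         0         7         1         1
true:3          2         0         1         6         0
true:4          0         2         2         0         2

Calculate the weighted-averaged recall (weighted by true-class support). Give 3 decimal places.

Per-class recall (TP/(TP+FN)):
  0: TP=2, FN=3+0+2+0=5 → 2/7 = 0.2857
  1: TP=4, FN=0+0+0+1=1 → 4/5 = 0.8000
  2: TP=7, FN=1+0+1+1=3 → 7/10 = 0.7000
  3: TP=6, FN=2+0+1+0=3 → 6/9 = 0.6667
  4: TP=2, FN=0+2+2+0=4 → 2/6 = 0.3333
Weighted-recall = Σ (supportᵢ/N)·recallᵢ with N=37: (7/37)·0.2857 + (5/37)·0.8000 + (10/37)·0.7000 + (9/37)·0.6667 + (6/37)·0.3333 = 0.568

0.568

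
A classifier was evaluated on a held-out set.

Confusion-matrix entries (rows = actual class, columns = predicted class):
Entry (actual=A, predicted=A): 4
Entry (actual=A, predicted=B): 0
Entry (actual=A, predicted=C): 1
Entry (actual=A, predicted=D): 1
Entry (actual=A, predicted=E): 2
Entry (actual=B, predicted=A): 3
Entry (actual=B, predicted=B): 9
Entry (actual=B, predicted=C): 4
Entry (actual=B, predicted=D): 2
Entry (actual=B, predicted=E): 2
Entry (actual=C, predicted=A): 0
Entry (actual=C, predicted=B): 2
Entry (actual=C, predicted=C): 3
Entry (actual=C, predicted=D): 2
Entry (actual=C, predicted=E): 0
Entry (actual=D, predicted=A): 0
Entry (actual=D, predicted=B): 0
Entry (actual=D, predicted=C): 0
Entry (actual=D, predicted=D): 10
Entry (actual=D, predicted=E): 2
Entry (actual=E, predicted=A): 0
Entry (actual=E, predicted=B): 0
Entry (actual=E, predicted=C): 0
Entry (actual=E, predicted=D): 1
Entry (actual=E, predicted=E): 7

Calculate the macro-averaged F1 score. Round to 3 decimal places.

0.579

Per-class F1 score (2·TP/(2·TP+FP+FN)):
  A: TP=4, FP=3+0+0+0=3, FN=0+1+1+2=4 → 8/15 = 0.5333
  B: TP=9, FP=0+2+0+0=2, FN=3+4+2+2=11 → 18/31 = 0.5806
  C: TP=3, FP=1+4+0+0=5, FN=0+2+2+0=4 → 6/15 = 0.4000
  D: TP=10, FP=1+2+2+1=6, FN=0+0+0+2=2 → 20/28 = 0.7143
  E: TP=7, FP=2+2+0+2=6, FN=0+0+0+1=1 → 14/21 = 0.6667
Macro-F1 score = mean = (0.5333 + 0.5806 + 0.4000 + 0.7143 + 0.6667) / 5 = 0.579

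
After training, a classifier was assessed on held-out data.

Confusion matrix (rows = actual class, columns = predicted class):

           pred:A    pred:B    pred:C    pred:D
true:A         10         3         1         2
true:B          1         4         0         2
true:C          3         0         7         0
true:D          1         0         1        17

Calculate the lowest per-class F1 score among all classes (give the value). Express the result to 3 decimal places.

0.571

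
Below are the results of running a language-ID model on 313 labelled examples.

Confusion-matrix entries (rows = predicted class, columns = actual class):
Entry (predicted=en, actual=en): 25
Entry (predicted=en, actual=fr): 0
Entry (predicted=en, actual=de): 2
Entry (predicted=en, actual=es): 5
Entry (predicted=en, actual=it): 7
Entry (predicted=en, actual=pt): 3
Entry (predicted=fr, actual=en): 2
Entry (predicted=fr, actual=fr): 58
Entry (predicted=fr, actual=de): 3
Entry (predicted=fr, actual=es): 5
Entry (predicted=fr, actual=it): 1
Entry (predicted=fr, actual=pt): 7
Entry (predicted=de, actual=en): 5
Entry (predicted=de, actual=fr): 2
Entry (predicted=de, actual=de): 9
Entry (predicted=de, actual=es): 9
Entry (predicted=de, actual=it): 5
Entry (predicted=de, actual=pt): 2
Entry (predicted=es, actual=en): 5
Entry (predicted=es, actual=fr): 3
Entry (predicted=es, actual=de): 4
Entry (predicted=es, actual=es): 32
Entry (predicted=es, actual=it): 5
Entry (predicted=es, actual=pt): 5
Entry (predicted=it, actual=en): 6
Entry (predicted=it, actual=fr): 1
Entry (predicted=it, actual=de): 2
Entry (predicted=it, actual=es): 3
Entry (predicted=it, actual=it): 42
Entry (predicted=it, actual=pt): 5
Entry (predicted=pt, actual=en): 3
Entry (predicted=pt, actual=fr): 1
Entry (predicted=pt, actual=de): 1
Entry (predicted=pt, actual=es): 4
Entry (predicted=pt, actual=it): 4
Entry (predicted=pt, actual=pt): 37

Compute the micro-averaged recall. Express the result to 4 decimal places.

Micro-averaging pools counts across classes: ΣTP=203, ΣFP=110, ΣFN=110.
Micro-recall = TP/(TP+FN) on pooled counts = 0.6486 (equals overall accuracy in single-label multiclass).

0.6486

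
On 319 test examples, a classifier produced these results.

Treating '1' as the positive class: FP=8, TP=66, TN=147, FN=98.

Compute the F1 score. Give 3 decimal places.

Precision = TP/(TP+FP) = 66/74 = 0.8919
Recall = TP/(TP+FN) = 66/164 = 0.4024
F1 = 2·TP/(2·TP+FP+FN) = 132/238 = 0.555

0.555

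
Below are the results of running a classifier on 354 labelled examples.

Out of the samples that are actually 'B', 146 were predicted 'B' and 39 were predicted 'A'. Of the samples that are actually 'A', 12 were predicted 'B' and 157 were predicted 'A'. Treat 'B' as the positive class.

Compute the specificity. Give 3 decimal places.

Specificity = TN/(TN+FP) = 157/(157+12) = 0.929

0.929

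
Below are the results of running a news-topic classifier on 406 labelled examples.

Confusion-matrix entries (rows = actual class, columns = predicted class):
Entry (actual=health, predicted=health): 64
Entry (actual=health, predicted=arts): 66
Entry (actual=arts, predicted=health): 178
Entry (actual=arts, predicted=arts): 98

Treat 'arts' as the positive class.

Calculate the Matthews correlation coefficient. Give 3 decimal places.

-0.145

MCC = (TP·TN − FP·FN) / √((TP+FP)(TP+FN)(TN+FP)(TN+FN))
Numerator = 98·64 − 66·178 = -5476
Denominator = √(164·276·130·242) = √1424005440 = 37735.9966
MCC = -5476 / 37735.9966 = -0.145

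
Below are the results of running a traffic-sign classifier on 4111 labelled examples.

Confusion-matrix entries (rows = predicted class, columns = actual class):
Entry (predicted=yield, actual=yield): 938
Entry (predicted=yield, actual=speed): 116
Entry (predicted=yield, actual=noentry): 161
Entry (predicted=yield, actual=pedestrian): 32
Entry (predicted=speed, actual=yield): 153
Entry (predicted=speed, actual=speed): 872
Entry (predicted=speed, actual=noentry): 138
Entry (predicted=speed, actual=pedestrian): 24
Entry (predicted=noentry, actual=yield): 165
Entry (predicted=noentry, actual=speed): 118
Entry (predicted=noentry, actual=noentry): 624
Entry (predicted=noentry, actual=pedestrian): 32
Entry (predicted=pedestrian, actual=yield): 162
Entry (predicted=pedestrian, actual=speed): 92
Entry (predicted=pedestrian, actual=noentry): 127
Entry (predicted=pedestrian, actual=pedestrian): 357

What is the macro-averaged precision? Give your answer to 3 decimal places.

Per-class precision (TP/(TP+FP)):
  yield: TP=938, FP=116+161+32=309 → 938/1247 = 0.7522
  speed: TP=872, FP=153+138+24=315 → 872/1187 = 0.7346
  noentry: TP=624, FP=165+118+32=315 → 624/939 = 0.6645
  pedestrian: TP=357, FP=162+92+127=381 → 357/738 = 0.4837
Macro-precision = mean = (0.7522 + 0.7346 + 0.6645 + 0.4837) / 4 = 0.659

0.659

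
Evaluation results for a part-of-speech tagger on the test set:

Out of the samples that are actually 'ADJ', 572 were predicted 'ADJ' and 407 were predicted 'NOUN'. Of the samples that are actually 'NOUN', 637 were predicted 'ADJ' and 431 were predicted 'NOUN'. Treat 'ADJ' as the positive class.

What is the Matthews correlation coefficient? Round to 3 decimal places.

MCC = (TP·TN − FP·FN) / √((TP+FP)(TP+FN)(TN+FP)(TN+FN))
Numerator = 572·431 − 637·407 = -12727
Denominator = √(1209·979·1068·838) = √1059312907224 = 1029229.2783
MCC = -12727 / 1029229.2783 = -0.012

-0.012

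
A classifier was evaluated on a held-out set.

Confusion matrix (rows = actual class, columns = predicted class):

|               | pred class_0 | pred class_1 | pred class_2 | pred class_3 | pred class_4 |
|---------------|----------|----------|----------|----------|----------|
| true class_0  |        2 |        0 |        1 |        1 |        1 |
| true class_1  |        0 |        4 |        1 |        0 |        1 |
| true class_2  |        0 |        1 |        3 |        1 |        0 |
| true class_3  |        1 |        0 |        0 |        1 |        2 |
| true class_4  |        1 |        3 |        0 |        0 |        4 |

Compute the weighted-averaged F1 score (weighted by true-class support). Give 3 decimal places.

Per-class F1 score (2·TP/(2·TP+FP+FN)):
  class_0: TP=2, FP=0+0+1+1=2, FN=0+1+1+1=3 → 4/9 = 0.4444
  class_1: TP=4, FP=0+1+0+3=4, FN=0+1+0+1=2 → 8/14 = 0.5714
  class_2: TP=3, FP=1+1+0+0=2, FN=0+1+1+0=2 → 6/10 = 0.6000
  class_3: TP=1, FP=1+0+1+0=2, FN=1+0+0+2=3 → 2/7 = 0.2857
  class_4: TP=4, FP=1+1+0+2=4, FN=1+3+0+0=4 → 8/16 = 0.5000
Weighted-F1 score = Σ (supportᵢ/N)·F1 scoreᵢ with N=28: (5/28)·0.4444 + (6/28)·0.5714 + (5/28)·0.6000 + (4/28)·0.2857 + (8/28)·0.5000 = 0.493

0.493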